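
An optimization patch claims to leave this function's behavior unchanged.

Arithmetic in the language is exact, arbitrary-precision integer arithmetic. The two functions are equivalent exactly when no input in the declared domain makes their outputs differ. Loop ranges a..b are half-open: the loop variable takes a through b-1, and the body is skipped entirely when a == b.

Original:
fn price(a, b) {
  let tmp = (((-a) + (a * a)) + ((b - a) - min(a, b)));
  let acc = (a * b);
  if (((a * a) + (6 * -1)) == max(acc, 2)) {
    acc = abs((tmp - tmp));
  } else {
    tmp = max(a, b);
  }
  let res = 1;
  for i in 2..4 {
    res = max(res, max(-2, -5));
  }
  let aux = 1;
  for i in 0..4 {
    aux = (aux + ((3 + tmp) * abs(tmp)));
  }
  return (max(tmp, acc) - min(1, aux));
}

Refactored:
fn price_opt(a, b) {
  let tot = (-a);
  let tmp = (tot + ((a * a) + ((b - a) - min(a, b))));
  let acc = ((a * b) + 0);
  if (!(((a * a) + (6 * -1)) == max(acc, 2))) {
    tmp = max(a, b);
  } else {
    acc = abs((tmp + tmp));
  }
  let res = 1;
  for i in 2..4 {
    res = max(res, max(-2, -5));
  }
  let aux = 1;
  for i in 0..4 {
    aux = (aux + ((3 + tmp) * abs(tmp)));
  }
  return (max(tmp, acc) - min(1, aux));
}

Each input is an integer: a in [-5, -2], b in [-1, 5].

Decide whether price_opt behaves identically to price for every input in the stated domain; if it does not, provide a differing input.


On input a=-3, b=-1, price returns 16 while price_opt returns 33.
verdict: not equivalent; witness: a=-3, b=-1


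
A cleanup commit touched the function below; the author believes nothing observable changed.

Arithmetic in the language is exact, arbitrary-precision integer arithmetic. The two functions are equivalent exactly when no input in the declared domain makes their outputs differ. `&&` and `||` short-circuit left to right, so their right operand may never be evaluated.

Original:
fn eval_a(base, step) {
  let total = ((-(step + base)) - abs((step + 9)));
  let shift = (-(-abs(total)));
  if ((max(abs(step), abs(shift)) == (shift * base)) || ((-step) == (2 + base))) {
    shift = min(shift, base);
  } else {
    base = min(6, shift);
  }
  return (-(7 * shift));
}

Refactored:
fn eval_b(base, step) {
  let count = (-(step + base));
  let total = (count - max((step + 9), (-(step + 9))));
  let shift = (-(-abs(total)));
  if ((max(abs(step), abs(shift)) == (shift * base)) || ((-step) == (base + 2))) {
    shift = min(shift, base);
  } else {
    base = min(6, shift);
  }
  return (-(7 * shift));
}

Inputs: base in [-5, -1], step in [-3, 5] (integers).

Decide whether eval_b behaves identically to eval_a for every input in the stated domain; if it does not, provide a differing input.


Although statement counts differ; also local variable names differ; also arithmetic usage differs; also min/max/abs usage differs; also constant usage differs, 45/45 inputs agree.
verdict: equivalent


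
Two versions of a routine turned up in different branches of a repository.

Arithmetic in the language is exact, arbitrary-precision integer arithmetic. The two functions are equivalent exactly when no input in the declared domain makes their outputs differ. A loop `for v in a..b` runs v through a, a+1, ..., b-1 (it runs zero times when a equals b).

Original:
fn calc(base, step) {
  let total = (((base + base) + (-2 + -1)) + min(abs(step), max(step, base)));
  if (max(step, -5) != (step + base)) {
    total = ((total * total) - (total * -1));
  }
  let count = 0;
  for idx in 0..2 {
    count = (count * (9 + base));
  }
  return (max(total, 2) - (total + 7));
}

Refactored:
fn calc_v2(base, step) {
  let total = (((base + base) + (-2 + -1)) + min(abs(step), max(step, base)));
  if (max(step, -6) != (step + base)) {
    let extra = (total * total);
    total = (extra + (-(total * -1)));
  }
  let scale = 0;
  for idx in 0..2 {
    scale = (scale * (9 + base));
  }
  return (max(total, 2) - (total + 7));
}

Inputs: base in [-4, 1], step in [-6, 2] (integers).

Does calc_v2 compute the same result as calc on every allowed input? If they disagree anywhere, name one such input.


Take base=0, step=-6.
calc: total becomes -3; next (max(step, -5) != (step + base)) evaluates to true; next total becomes 6; next count becomes 0; next at idx=0:; next count becomes 0; next at idx=1:; next count becomes 0; next final value -7
calc_v2: total becomes -3; next (max(step, -6) != (step + base)) evaluates to false; next scale becomes 0; next at idx=0:; next scale becomes 0; next at idx=1:; next scale becomes 0; next final value -2
-7 != -2, so the rewrite changes behavior.
verdict: not equivalent; witness: base=0, step=-6


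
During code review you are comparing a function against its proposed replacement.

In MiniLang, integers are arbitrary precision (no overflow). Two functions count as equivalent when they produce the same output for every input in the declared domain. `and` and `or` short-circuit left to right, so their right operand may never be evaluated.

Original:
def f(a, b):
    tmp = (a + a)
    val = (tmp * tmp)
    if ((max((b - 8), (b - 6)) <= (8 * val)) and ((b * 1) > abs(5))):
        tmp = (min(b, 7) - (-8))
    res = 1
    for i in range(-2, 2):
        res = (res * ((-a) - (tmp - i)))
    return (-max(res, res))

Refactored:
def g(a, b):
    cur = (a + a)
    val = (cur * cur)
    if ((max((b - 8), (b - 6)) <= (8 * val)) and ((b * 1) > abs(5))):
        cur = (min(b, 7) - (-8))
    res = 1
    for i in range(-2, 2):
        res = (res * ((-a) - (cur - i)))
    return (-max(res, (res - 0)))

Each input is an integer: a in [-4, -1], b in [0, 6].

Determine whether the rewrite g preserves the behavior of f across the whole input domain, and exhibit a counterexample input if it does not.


Comparing the listings, the differences include: local variable names differ; also constant usage differs; also arithmetic usage differs.
Spot check at a=-2, b=3 — f: tmp becomes -4; next val becomes 16; next ((max((b - 8), (b - 6)) <= (8 * val)) and ((b * 1) > abs(5))) evaluates to false; next res becomes 1; next at i=-2:; next res becomes 4; next at i=-1:; next res becomes 20; next at i=0:; next res becomes 120; next at i=1:; next res becomes 840; next final value -840. g: cur becomes -4; next val becomes 16; next ((max((b - 8), (b - 6)) <= (8 * val)) and ((b * 1) > abs(5))) evaluates to false; next res becomes 1; next at i=-2:; next res becomes 4; next at i=-1:; next res becomes 20; next at i=0:; next res becomes 120; next at i=1:; next res becomes 840; next final value -840. Both give -840.
Sweeping the whole domain (28 inputs) finds no disagreement.
verdict: equivalent


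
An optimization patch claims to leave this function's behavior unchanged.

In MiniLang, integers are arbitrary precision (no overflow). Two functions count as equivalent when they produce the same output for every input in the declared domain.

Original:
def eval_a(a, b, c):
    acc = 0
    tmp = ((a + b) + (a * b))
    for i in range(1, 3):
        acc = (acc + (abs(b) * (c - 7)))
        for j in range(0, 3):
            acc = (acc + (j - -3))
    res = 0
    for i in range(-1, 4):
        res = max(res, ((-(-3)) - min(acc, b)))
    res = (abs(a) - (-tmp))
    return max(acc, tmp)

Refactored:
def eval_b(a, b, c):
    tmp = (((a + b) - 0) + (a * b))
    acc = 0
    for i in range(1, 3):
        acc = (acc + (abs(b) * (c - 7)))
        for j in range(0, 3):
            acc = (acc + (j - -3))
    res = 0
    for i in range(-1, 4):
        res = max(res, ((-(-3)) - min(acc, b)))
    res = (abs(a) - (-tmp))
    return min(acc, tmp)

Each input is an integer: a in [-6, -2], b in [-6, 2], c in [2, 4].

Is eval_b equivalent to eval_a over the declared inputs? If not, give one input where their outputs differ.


Consider the input a=-6, b=-6, c=2.
eval_a: acc=0, then tmp=24, then (i=1), then acc=-30, then (j=0), then acc=-27, then (j=1), then acc=-23, then (j=2), then acc=-18, then (i=2), then acc=-48, then (j=0), then acc=-45, then (j=1), then acc=-41, then (j=2), then acc=-36, then res=0, then (i=-1), then res=39, then (i=0), then res=39, then (i=1), then res=39, then (i=2), then res=39, then (i=3), then res=39, then res=30, then returns 24
eval_b: tmp=24, then acc=0, then (i=1), then acc=-30, then (j=0), then acc=-27, then (j=1), then acc=-23, then (j=2), then acc=-18, then (i=2), then acc=-48, then (j=0), then acc=-45, then (j=1), then acc=-41, then (j=2), then acc=-36, then res=0, then (i=-1), then res=39, then (i=0), then res=39, then (i=1), then res=39, then (i=2), then res=39, then (i=3), then res=39, then res=30, then returns -36
24 and -36 differ, so these are not the same function on this domain.
verdict: not equivalent; witness: a=-6, b=-6, c=2


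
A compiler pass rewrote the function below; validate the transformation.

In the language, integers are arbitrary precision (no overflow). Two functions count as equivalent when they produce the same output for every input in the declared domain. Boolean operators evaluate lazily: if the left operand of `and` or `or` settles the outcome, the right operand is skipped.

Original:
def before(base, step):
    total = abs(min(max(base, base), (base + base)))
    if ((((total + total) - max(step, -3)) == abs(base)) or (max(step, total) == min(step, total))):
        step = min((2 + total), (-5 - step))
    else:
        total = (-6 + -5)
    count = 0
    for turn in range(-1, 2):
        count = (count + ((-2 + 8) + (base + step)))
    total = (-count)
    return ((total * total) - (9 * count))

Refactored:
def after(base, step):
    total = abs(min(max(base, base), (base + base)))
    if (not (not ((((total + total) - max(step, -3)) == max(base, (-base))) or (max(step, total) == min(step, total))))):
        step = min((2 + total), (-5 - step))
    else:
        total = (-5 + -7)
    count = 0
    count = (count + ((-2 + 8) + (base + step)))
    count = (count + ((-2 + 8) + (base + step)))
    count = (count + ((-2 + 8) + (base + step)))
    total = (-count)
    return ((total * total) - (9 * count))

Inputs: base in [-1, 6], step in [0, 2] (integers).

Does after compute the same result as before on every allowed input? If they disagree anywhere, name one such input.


The edit looks behavioral (`-6` became `-7`), but over these ranges it never changes the outcome.
Tracing base=2, step=2: before: total becomes 2; next ((((total + total) - max(step, -3)) == abs(base)) or (max(step, total) == min(step, total))) evaluates to true; next step becomes -7; next count becomes 0; next at turn=-1:; next count becomes 1; next at turn=0:; next count becomes 2; next at turn=1:; next count becomes 3; next total becomes -3; next final value -18 | after: total becomes 2; next (not (not ((((total + total) - max(step, -3)) == max(base, (-base))) or (max(step, total) == min(step, total))))) evaluates to true; next step becomes -7; next count becomes 0; next count becomes 1; next count becomes 2; next count becomes 3; next total becomes -3; next final value -18 — matching result -18.
Checked all 24 inputs in the declared domain: the outputs agree on every one.
verdict: equivalent


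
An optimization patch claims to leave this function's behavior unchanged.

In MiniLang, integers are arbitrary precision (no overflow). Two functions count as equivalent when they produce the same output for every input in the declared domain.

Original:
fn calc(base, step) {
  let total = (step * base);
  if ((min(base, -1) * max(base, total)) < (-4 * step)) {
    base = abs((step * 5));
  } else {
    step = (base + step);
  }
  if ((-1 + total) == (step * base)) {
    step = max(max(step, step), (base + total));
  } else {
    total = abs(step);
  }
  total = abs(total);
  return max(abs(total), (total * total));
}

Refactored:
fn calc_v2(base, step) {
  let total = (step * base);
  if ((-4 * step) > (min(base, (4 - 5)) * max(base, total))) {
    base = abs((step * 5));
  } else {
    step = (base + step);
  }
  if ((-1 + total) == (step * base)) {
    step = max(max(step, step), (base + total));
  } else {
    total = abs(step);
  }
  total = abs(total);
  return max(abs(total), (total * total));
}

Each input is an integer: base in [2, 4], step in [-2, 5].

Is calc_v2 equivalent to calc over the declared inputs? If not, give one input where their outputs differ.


Although comparison usage differs; also arithmetic usage differs; also constant usage differs, 24/24 inputs agree.
verdict: equivalent


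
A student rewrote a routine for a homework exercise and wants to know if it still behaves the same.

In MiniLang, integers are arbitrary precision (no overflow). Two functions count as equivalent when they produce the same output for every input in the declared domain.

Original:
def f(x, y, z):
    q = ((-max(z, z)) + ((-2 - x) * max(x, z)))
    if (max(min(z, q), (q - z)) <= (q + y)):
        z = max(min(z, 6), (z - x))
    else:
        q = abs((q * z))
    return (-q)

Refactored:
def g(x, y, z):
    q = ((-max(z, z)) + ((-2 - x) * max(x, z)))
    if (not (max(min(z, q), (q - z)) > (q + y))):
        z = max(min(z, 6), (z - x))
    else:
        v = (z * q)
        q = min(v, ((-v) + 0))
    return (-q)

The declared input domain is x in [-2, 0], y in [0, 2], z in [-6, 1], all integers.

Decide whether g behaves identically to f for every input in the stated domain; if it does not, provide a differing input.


Input x=-2, y=0, z=-6: -36 from f versus 36 from g.
verdict: not equivalent; witness: x=-2, y=0, z=-6


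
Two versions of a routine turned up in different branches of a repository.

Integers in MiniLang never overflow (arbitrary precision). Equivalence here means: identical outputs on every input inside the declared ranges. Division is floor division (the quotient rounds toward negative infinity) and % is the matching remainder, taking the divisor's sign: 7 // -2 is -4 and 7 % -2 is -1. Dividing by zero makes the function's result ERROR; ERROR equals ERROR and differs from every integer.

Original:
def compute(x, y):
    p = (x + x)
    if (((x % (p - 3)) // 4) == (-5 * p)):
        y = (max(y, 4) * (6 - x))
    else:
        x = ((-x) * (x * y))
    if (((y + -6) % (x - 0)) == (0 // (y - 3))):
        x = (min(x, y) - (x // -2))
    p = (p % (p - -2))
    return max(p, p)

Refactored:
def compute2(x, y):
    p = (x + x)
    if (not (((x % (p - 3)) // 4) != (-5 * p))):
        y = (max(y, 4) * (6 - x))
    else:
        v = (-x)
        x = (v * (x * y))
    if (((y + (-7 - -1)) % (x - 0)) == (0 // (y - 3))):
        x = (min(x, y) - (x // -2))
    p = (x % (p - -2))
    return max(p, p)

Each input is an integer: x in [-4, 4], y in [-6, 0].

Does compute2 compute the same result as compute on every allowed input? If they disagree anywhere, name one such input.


Try x=-4, y=-6.
compute: p becomes -8; next (((x % (p - 3)) // 4) == (-5 * p)) evaluates to false; next x becomes 96; next (((y + -6) % (x - 0)) == (0 // (y - 3))) evaluates to false; next p becomes -2; next final value -2
compute2: p becomes -8; next (not (((x % (p - 3)) // 4) != (-5 * p))) evaluates to false; next v becomes 4; next x becomes 96; next (((y + (-7 - -1)) % (x - 0)) == (0 // (y - 3))) evaluates to false; next p becomes 0; next final value 0
-2 != 0, so the rewrite changes behavior.
verdict: not equivalent; witness: x=-4, y=-6


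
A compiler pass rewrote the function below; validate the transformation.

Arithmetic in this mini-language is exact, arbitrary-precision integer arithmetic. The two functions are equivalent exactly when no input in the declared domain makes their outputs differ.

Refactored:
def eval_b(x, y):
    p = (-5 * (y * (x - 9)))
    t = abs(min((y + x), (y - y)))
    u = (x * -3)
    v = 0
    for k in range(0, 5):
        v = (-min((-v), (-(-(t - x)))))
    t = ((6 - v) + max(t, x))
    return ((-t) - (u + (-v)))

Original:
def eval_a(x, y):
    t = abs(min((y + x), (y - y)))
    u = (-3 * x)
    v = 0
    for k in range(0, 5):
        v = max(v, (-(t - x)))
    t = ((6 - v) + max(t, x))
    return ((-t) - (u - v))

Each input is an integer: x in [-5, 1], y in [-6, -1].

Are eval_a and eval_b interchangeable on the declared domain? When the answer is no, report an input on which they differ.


Comparing the listings, the differences include: constant usage differs, and statement counts differ, and local variable names differ, and min/max/abs usage differs, and arithmetic usage differs.
As a probe, take x=-5, y=-2: eval_a runs t=7, then u=15, then v=0, then (k=0), then v=0, then (k=1), then v=0, then (k=2), then v=0, then (k=3), then v=0, then (k=4), then v=0, then t=13, then returns -28; eval_b runs p=-140, then t=7, then u=15, then v=0, then (k=0), then v=0, then (k=1), then v=0, then (k=2), then v=0, then (k=3), then v=0, then (k=4), then v=0, then t=13, then returns -28; both end at -28.
Sweeping the whole domain (42 inputs) finds no disagreement.
verdict: equivalent


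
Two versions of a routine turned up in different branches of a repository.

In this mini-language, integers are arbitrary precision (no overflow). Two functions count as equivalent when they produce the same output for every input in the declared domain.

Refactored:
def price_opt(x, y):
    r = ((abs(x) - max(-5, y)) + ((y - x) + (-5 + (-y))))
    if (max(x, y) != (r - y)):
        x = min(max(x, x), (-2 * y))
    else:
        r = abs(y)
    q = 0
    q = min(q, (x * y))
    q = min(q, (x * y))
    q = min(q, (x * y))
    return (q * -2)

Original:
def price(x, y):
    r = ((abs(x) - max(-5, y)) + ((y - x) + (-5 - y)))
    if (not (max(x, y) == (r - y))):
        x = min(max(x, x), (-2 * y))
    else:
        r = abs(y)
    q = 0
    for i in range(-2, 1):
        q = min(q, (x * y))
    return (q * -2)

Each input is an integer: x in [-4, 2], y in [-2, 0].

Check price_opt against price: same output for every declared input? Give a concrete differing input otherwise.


Changes here: min/max/abs usage differs, and comparison usage differs, and statement counts differ, and local variable names differ, and loop structure differs, and boolean connective usage differs, and arithmetic usage differs; the full 21-point sweep finds no disagreement.
verdict: equivalent


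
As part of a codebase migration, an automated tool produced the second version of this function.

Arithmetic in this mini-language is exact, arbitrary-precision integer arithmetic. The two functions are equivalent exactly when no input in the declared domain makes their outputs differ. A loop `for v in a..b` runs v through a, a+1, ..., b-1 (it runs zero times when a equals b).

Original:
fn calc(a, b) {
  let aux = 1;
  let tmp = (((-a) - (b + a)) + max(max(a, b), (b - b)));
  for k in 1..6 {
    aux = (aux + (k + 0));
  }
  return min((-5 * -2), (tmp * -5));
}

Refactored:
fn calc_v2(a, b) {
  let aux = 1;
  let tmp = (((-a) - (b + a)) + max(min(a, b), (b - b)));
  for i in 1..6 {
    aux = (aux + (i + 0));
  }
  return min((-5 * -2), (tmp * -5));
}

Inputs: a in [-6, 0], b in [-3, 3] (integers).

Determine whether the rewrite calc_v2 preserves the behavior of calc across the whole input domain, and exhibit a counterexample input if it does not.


Consider the input a=-6, b=1.
calc: aux := 1 | tmp := 12 | iter k=1: | aux := 2 | iter k=2: | aux := 4 | iter k=3: | aux := 7 | iter k=4: | aux := 11 | iter k=5: | aux := 16 | result -60
calc_v2: aux := 1 | tmp := 11 | iter i=1: | aux := 2 | iter i=2: | aux := 4 | iter i=3: | aux := 7 | iter i=4: | aux := 11 | iter i=5: | aux := 16 | result -55
-60 and -55 differ, so these are not the same function on this domain.
verdict: not equivalent; witness: a=-6, b=1


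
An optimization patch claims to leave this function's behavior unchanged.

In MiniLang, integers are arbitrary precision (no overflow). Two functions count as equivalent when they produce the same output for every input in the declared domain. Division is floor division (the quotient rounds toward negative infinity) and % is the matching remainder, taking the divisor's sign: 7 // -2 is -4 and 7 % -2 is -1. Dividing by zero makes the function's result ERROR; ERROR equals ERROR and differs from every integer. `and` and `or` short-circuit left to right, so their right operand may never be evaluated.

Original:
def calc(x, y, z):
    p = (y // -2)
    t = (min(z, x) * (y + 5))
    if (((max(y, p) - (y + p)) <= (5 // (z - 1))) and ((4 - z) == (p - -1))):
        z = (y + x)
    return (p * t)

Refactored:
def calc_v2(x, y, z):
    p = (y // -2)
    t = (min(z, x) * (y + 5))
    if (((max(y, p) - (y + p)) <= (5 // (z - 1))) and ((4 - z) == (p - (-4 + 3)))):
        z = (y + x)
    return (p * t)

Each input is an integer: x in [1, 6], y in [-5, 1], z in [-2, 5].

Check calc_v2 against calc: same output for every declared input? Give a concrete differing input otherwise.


Changes here: arithmetic usage differs, plus constant usage differs; the full 336-point sweep finds no disagreement.
verdict: equivalent


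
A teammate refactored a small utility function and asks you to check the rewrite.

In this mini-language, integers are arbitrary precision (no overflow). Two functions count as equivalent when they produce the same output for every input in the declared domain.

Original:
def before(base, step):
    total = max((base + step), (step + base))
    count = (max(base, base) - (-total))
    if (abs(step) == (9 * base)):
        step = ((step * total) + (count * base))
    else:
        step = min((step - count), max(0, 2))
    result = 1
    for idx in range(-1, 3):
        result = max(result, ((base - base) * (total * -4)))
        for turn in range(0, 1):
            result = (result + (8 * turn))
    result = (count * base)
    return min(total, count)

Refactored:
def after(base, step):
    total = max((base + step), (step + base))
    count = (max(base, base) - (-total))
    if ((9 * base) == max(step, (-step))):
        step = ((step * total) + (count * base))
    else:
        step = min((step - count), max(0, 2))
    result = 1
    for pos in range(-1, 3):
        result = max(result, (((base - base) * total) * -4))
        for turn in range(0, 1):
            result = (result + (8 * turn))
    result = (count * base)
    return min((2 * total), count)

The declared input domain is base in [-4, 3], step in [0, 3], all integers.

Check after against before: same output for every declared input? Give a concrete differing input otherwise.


Evaluate both at base=1, step=0.
before: total := 1 | count := 2 | (abs(step) == (9 * base)): false | step := -2 | result := 1 | iter idx=-1: | result := 1 | iter turn=0: | result := 1 | iter idx=0: | result := 1 | iter turn=0: | result := 1 | iter idx=1: | result := 1 | iter turn=0: | result := 1 | iter idx=2: | result := 1 | iter turn=0: | result := 1 | result := 2 | result 1
after: total := 1 | count := 2 | ((9 * base) == max(step, (-step))): false | step := -2 | result := 1 | iter pos=-1: | result := 1 | iter turn=0: | result := 1 | iter pos=0: | result := 1 | iter turn=0: | result := 1 | iter pos=1: | result := 1 | iter turn=0: | result := 1 | iter pos=2: | result := 1 | iter turn=0: | result := 1 | result := 2 | result 2
1 != 2, so the rewrite changes behavior.
verdict: not equivalent; witness: base=1, step=0


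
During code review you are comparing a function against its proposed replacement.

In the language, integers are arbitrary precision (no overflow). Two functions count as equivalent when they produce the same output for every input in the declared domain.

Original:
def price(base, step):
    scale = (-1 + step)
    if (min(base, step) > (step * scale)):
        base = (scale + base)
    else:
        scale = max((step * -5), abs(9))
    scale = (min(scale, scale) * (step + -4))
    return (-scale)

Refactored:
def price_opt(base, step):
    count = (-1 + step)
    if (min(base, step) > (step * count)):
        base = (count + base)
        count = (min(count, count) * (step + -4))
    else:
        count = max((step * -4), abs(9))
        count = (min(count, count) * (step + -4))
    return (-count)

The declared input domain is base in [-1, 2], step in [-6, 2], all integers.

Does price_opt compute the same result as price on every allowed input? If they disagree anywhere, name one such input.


The rewrite breaks on base=-1, step=-6, where the results are 300 and 240.
price: scale := -7 | (min(base, step) > (step * scale)): false | scale := 30 | scale := -300 | result 300
price_opt: count := -7 | (min(base, step) > (step * count)): false | count := 24 | count := -240 | result 240
verdict: not equivalent; witness: base=-1, step=-6


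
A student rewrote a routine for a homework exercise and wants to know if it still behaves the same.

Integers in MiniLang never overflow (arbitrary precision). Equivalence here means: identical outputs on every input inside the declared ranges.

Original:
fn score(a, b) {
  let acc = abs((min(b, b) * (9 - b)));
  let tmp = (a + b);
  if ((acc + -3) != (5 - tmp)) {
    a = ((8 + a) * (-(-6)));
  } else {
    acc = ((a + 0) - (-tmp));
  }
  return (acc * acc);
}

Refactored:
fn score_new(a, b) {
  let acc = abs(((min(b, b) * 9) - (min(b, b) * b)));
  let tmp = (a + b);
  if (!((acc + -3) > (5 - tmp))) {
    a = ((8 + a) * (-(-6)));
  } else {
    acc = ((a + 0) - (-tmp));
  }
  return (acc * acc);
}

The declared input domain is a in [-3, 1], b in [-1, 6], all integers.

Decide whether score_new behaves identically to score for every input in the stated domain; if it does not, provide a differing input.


The rewrite breaks on a=-3, b=2, where the results are 196 and 16.
score: acc = 14; tmp = -1; ((acc + -3) != (5 - tmp)) -> true; a = 30; return 196
score_new: acc = 14; tmp = -1; (!((acc + -3) > (5 - tmp))) -> false; acc = -4; return 16
verdict: not equivalent; witness: a=-3, b=2


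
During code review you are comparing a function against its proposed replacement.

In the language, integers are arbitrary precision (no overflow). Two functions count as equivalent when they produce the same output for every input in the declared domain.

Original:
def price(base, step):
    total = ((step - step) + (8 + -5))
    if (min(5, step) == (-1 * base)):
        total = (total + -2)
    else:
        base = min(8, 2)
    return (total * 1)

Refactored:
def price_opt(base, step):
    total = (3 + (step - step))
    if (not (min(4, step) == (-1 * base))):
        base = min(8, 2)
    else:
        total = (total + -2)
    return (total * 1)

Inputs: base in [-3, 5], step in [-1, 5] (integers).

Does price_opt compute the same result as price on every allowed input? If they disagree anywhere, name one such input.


Equivalent. The edit looks behavioral (`5` became `4`), but over these ranges it never changes the outcome.
Across all 63 domain points the two functions coincide.
One worked example (base=0, step=0) — price: total becomes 3; next (min(5, step) == (-1 * base)) evaluates to true; next total becomes 1; next final value 1; price_opt: total becomes 3; next (not (min(4, step) == (-1 * base))) evaluates to false; next total becomes 1; next final value 1; agreement on 1.
verdict: equivalent


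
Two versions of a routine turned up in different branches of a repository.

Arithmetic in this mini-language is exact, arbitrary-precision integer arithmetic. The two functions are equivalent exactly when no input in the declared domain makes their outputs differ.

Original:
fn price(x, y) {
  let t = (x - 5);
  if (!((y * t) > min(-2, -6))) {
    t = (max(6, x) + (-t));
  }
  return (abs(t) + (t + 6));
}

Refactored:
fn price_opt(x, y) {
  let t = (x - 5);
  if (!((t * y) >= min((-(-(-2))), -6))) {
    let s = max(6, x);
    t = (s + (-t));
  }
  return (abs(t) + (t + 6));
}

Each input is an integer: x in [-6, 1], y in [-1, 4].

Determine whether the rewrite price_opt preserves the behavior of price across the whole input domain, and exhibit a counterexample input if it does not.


There is a counterexample at x=-1, y=1: 30 on one side, 6 on the other.
price: t = -6; (!((y * t) > min(-2, -6))) -> true; t = 12; return 30
price_opt: t = -6; (!((t * y) >= min((-(-(-2))), -6))) -> false; return 6
verdict: not equivalent; witness: x=-1, y=1


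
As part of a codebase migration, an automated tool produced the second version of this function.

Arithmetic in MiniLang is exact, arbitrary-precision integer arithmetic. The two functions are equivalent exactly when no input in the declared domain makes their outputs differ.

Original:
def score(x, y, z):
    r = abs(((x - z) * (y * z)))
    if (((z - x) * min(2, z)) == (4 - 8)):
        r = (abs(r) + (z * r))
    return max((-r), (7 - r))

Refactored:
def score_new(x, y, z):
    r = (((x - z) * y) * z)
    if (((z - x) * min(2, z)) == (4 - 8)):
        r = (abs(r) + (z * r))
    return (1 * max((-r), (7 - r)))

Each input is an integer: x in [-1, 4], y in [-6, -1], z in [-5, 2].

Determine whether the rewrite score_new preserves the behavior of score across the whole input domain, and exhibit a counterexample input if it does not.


Run the pair on x=2, y=-6, z=1.
score: r := 6 | (((z - x) * min(2, z)) == (4 - 8)): false | result 1
score_new: r := -6 | (((z - x) * min(2, z)) == (4 - 8)): false | result 13
1 != 13, so the rewrite changes behavior.
verdict: not equivalent; witness: x=2, y=-6, z=1


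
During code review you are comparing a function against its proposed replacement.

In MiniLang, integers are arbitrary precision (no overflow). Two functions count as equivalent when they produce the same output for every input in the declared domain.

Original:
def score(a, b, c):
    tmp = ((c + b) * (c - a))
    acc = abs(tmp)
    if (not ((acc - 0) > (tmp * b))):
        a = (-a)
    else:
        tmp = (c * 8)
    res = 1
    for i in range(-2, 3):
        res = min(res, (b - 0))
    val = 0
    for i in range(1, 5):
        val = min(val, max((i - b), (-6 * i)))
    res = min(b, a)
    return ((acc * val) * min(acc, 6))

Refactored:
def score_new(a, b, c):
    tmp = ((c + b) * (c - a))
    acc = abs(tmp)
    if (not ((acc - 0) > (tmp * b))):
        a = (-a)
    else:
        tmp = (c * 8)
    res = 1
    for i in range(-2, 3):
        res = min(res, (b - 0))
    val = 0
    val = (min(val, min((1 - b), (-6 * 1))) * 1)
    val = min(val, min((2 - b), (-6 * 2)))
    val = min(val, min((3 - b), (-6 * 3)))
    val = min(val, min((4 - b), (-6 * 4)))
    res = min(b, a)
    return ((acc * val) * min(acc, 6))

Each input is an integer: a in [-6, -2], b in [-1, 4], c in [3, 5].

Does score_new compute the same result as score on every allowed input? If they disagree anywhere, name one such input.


Run the pair on a=-6, b=-1, c=3.
score: tmp becomes 18; next acc becomes 18; next (not ((acc - 0) > (tmp * b))) evaluates to false; next tmp becomes 24; next res becomes 1; next at i=-2:; next res becomes -1; next at i=-1:; next res becomes -1; next at i=0:; next res becomes -1; next at i=1:; next res becomes -1; next at i=2:; next res becomes -1; next val becomes 0; next at i=1:; next val becomes 0; next at i=2:; next val becomes 0; next at i=3:; next val becomes 0; next at i=4:; next val becomes 0; next res becomes -6; next final value 0
score_new: tmp becomes 18; next acc becomes 18; next (not ((acc - 0) > (tmp * b))) evaluates to false; next tmp becomes 24; next res becomes 1; next at i=-2:; next res becomes -1; next at i=-1:; next res becomes -1; next at i=0:; next res becomes -1; next at i=1:; next res becomes -1; next at i=2:; next res becomes -1; next val becomes 0; next val becomes -6; next val becomes -12; next val becomes -18; next val becomes -24; next res becomes -6; next final value -2592
0 against -2592: the behavior changed.
verdict: not equivalent; witness: a=-6, b=-1, c=3


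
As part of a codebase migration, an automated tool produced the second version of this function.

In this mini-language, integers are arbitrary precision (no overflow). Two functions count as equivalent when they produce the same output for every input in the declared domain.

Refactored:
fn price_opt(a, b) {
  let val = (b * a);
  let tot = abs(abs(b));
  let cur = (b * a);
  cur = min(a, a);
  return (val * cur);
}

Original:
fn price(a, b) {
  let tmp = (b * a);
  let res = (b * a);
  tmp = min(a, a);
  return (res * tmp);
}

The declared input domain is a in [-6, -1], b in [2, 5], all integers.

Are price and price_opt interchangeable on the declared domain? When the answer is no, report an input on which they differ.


This is a faithful refactor — statement counts differ; also min/max/abs usage differs; also local variable names differ, but the computed results match everywhere.
Spot check at a=-1, b=5 — price: tmp becomes -5; next res becomes -5; next tmp becomes -1; next final value 5. price_opt: val becomes -5; next tot becomes 5; next cur becomes -5; next cur becomes -1; next final value 5. Both give 5.
Every one of the 24 inputs gives matching results.
verdict: equivalent


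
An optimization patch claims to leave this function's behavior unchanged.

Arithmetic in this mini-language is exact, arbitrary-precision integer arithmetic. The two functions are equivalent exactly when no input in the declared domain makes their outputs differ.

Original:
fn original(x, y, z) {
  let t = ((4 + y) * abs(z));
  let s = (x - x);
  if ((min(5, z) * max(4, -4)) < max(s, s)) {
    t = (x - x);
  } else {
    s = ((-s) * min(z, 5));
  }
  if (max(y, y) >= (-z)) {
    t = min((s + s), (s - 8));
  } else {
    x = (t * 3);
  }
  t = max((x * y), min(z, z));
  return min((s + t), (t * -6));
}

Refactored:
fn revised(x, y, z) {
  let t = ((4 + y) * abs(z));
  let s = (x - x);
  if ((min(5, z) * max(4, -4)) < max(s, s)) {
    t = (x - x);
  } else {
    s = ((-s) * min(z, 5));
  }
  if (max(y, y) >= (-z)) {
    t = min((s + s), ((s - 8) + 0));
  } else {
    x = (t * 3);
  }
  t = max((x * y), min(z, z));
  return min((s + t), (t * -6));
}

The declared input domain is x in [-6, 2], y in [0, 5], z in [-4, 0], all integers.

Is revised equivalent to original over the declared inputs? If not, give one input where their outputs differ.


Comparing the listings, the differences include: constant usage differs; arithmetic usage differs.
Tracing x=2, y=1, z=-1: original: t := 5 | s := 0 | ((min(5, z) * max(4, -4)) < max(s, s)): true | t := 0 | (max(y, y) >= (-z)): true | t := -8 | t := 2 | result -12 | revised: t := 5 | s := 0 | ((min(5, z) * max(4, -4)) < max(s, s)): true | t := 0 | (max(y, y) >= (-z)): true | t := -8 | t := 2 | result -12 — matching result -12.
Every one of the 270 inputs gives matching results.
verdict: equivalent


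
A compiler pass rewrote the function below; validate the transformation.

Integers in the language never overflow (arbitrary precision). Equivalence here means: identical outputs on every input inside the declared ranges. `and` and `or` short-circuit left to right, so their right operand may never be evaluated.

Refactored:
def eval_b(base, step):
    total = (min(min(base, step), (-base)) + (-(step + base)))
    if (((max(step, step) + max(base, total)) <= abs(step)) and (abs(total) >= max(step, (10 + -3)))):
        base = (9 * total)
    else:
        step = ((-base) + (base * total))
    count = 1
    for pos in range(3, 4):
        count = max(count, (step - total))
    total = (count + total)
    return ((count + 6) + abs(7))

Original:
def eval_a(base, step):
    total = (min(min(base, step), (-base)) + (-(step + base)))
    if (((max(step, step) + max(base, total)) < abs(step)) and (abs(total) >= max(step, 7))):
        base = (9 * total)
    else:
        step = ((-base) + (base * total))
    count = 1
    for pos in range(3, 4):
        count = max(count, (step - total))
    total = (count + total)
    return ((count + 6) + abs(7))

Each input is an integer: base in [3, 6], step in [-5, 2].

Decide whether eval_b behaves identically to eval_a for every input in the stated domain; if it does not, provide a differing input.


Take base=6, step=-3.
eval_a: total=-9, then (((max(step, step) + max(base, total)) < abs(step)) and (abs(total) >= max(step, 7))) is false, then step=-60, then count=1, then (pos=3), then count=1, then total=-8, then returns 14
eval_b: total=-9, then (((max(step, step) + max(base, total)) <= abs(step)) and (abs(total) >= max(step, (10 + -3)))) is true, then base=-81, then count=1, then (pos=3), then count=6, then total=-3, then returns 19
14 against 19: the behavior changed.
verdict: not equivalent; witness: base=6, step=-3


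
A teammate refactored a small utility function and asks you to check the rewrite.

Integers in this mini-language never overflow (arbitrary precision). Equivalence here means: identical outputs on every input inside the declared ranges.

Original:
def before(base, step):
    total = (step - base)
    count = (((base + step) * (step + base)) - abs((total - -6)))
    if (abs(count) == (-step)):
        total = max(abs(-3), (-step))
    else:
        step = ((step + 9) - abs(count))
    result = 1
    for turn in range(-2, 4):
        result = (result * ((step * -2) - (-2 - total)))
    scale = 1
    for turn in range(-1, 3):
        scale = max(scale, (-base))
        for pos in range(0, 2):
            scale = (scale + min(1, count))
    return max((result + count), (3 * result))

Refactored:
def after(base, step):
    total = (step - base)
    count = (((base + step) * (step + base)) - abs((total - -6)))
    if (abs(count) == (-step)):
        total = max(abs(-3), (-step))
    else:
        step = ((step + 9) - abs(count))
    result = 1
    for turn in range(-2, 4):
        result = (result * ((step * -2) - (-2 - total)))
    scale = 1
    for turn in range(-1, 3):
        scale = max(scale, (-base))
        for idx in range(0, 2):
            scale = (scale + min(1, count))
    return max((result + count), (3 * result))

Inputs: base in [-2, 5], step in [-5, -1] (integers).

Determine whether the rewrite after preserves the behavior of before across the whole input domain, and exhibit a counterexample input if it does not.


Changes here: local variable names differ; the full 40-point sweep finds no disagreement.
verdict: equivalent


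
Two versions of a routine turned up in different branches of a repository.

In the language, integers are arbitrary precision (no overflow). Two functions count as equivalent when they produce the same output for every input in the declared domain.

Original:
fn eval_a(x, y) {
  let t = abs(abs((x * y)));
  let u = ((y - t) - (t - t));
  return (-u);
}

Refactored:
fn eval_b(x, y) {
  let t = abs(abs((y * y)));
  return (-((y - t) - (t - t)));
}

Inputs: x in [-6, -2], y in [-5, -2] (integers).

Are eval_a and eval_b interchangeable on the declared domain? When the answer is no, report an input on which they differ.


There is a counterexample at x=-6, y=-5: 35 on one side, 30 on the other.
eval_a: t := 30 | u := -35 | result 35
eval_b: t := 25 | result 30
verdict: not equivalent; witness: x=-6, y=-5


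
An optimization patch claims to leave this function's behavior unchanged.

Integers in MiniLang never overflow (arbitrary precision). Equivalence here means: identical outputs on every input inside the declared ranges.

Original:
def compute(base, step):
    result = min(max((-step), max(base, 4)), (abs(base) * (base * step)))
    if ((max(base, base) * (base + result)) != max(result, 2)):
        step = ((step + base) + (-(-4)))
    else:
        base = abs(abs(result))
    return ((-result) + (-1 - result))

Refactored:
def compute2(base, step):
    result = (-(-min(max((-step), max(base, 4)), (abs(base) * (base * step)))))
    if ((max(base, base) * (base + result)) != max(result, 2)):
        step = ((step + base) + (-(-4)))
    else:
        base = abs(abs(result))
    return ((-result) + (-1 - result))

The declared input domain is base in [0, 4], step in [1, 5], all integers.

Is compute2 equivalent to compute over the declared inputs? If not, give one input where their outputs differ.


The two versions differ — the changes include same computation, different form.
As a probe, take base=4, step=5: compute runs result=4, then ((max(base, base) * (base + result)) != max(result, 2)) is true, then step=13, then returns -9; compute2 runs result=4, then ((max(base, base) * (base + result)) != max(result, 2)) is true, then step=13, then returns -9; both end at -9.
Every one of the 25 inputs gives matching results.
verdict: equivalent


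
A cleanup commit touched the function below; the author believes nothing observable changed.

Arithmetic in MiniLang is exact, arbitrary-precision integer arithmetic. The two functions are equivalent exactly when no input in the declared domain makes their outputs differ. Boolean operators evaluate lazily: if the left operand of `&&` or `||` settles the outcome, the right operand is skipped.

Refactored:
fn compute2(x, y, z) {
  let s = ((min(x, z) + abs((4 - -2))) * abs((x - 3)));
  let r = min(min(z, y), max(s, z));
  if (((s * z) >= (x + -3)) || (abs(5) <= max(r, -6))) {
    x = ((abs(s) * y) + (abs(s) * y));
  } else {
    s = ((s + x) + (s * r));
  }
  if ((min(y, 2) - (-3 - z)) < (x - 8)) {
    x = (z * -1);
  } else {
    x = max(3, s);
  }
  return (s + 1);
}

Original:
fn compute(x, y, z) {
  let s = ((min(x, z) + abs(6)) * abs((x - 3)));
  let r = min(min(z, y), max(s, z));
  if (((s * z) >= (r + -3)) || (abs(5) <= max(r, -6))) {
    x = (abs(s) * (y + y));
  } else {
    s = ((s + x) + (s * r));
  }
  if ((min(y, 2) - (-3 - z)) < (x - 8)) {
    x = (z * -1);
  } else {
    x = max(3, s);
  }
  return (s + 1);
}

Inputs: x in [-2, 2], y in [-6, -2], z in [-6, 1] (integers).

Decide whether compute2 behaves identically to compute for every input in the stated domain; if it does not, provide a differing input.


x=2, y=-6, z=-5 yields 2 from compute but -2 from compute2.
verdict: not equivalent; witness: x=2, y=-6, z=-5
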